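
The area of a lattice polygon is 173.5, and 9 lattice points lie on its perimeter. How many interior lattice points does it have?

170

From Pick's theorem, I = A − B/2 + 1 = 173.5 − 9/2 + 1 = 170.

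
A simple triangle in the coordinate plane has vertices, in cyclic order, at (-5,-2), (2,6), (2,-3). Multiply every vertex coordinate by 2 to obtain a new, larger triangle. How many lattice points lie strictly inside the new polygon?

The shoelace formula gives twice the area as |[(-5)·6 − 2·(-2)] + [2·(-3) − 2·6] + [2·(-2) − (-5)·(-3)]| = 63, so the area is 31.5.
Summing gcd(|Δx|,|Δy|) over the edges gives the boundary count: gcd(7,8) + gcd(0,9) + gcd(7,1) = 1+9+1 = 11.
Scaling by 2 multiplies the area by 2² = 4 (so the new area is 126) and multiplies the boundary lattice-point count by 2, giving 22.
By Pick's theorem, the interior count of the dilated polygon is 126 − 22/2 + 1 = 116.

116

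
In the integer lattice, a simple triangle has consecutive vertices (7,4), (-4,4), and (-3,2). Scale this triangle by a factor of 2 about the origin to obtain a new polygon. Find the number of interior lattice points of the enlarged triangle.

Using the shoelace formula, 2A = |[7·4 − (-4)·4] + [(-4)·2 − (-3)·4] + [(-3)·4 − 7·2]| = 22, so the area is 11.
Summing gcd(|Δx|,|Δy|) over the edges gives the boundary count: gcd(11,0) + gcd(1,2) + gcd(10,2) = 11+1+2 = 14.
Scaling by 2 multiplies the area by 2² = 4 (so the new area is 44) and multiplies the boundary lattice-point count by 2, giving 28.
By Pick's theorem, the interior count of the dilated polygon is 44 − 28/2 + 1 = 31.

31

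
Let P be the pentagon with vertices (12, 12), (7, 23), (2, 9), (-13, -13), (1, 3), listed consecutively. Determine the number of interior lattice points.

Using the shoelace formula, 2A = |(12·23 − 7·12) + (7·9 − 2·23) + (2·(-13) − (-13)·9) + ((-13)·3 − 1·(-13)) + (1·12 − 12·3)| = 250, so the area is 125.
Along each edge there are gcd(|Δx|,|Δy|)+1 lattice points, so counting each shared vertex once the boundary has gcd(5,11) + gcd(5,14) + gcd(15,22) + gcd(14,16) + gcd(11,9) = 1+1+1+2+1 = 6.
Pick's theorem gives I = A − B/2 + 1 = 125 − 6/2 + 1 = 123.

123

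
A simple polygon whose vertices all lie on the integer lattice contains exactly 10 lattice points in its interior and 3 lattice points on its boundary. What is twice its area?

21

Pick's theorem states A = I + B/2 − 1, so A = 10 + 3/2 − 1 = 21/2.
Hence 2A = 21.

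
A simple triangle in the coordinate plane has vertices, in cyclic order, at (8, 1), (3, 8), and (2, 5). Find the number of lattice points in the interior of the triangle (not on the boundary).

The shoelace formula gives twice the area as |(8·8 − 3·1) + (3·5 − 2·8) + (2·1 − 8·5)| = 22, so the area is 11.
Along each edge there are gcd(|Δx|,|Δy|)+1 lattice points, so counting each shared vertex once the boundary has gcd(5,7) + gcd(1,3) + gcd(6,4) = 1+1+2 = 4.
By Pick's theorem A = I + B/2 − 1, so I = 11 − 4/2 + 1 = 10.

10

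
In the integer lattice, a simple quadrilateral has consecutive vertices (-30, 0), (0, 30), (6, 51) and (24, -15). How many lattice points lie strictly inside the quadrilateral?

1402

Using the shoelace formula, 2A = |[(-30)·30 − 0·0] + [0·51 − 6·30] + [6·(-15) − 24·51] + [24·0 − (-30)·(-15)]| = 2844, so the area is 1422.
Summing gcd(|Δx|,|Δy|) over the edges gives the boundary count: gcd(30,30) + gcd(6,21) + gcd(18,66) + gcd(54,15) = 30+3+6+3 = 42.
By Pick's theorem A = I + B/2 − 1, so I = 1422 − 42/2 + 1 = 1402.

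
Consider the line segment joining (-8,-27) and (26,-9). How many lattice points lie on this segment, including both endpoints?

The number of lattice points on a segment between lattice points is gcd(|Δx|,|Δy|) + 1 = gcd(34,18) + 1 = 2 + 1 = 3.

3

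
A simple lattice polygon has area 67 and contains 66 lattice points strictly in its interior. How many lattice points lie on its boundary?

4

Pick's theorem gives A = I + B/2 − 1, so B = 2(A − I + 1) = 2(67 − 66 + 1) = 4.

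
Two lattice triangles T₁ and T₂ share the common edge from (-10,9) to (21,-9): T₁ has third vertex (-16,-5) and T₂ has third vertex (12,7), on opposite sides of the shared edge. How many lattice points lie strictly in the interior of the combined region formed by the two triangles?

436

The union is the simple quadrilateral with vertices (-10,9), (-16,-5), (21,-9), (12,7) in order.
By the shoelace formula, twice the signed area is |((-10)·(-5) − (-16)·9) + ((-16)·(-9) − 21·(-5)) + (21·7 − 12·(-9)) + (12·9 − (-10)·7)| = 876, so the area is 438.
Summing gcd(|Δx|,|Δy|) over the edges gives the boundary count: gcd(6,14) + gcd(37,4) + gcd(9,16) + gcd(22,2) = 2+1+1+2 = 6.
By Pick's theorem I = A − B/2 + 1 = 438 − 6/2 + 1 = 436.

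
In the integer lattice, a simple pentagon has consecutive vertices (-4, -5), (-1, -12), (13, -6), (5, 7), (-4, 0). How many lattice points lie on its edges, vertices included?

Along each edge there are gcd(|Δx|,|Δy|)+1 lattice points, so counting each shared vertex once the boundary has gcd(3,7) + gcd(14,6) + gcd(8,13) + gcd(9,7) + gcd(0,5) = 1+2+1+1+5 = 10.

10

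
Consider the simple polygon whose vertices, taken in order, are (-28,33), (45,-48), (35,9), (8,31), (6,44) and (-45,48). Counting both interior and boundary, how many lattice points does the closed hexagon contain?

2629

Using the shoelace formula, 2A = |[(-28)·(-48) − 45·33] + [45·9 − 35·(-48)] + [35·31 − 8·9] + [8·44 − 6·31] + [6·48 − (-45)·44] + [(-45)·33 − (-28)·48]| = 5250, so the area is 2625.
Along each edge there are gcd(|Δx|,|Δy|)+1 lattice points, so counting each shared vertex once the boundary has gcd(73,81) + gcd(10,57) + gcd(27,22) + gcd(2,13) + gcd(51,4) + gcd(17,15) = 1+1+1+1+1+1 = 6.
Pick's theorem gives I = A − B/2 + 1 = 2625 − 6/2 + 1 = 2623, so the closed region contains I + B = 2623 + 6 = 2629 lattice points.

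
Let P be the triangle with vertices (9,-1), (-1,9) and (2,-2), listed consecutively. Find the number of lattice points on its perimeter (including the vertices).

12

Summing gcd(|Δx|,|Δy|) over the edges gives the boundary count: gcd(10,10) + gcd(3,11) + gcd(7,1) = 10+1+1 = 12.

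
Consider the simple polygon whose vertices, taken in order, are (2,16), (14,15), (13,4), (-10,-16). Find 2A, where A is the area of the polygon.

The shoelace formula gives twice the area as |(2·15 − 14·16) + (14·4 − 13·15) + (13·(-16) − (-10)·4) + ((-10)·16 − 2·(-16))| = 629, so the area is 629/2.

629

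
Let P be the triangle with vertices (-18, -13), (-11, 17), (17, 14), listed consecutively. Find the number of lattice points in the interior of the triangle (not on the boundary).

Using the shoelace formula, 2A = |((-18)·17 − (-11)·(-13)) + ((-11)·14 − 17·17) + (17·(-13) − (-18)·14)| = 861, so the area is 861/2.
The number of boundary lattice points is Σ gcd(|Δx|,|Δy|) = gcd(7,30) + gcd(28,3) + gcd(35,27) = 1+1+1 = 3.
Pick's theorem gives I = A − B/2 + 1 = 861/2 − 3/2 + 1 = 430.

430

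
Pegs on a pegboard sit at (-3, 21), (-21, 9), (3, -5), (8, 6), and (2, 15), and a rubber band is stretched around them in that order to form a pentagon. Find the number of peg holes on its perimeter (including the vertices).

Along each edge there are gcd(|Δx|,|Δy|)+1 lattice points, so counting each shared vertex once the boundary has gcd(18,12) + gcd(24,14) + gcd(5,11) + gcd(6,9) + gcd(5,6) = 6+2+1+3+1 = 13.

13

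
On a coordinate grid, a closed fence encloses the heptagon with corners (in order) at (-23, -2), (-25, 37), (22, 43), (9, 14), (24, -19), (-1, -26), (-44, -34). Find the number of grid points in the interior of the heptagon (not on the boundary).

Using the shoelace formula, 2A = |[(-23)·37 − (-25)·(-2)] + [(-25)·43 − 22·37] + [22·14 − 9·43] + [9·(-19) − 24·14] + [24·(-26) − (-1)·(-19)] + [(-1)·(-34) − (-44)·(-26)] + [(-44)·(-2) − (-23)·(-34)]| = 5823, so the area is 5823/2.
Along each edge there are gcd(|Δx|,|Δy|)+1 lattice points, so counting each shared vertex once the boundary has gcd(2,39) + gcd(47,6) + gcd(13,29) + gcd(15,33) + gcd(25,7) + gcd(43,8) + gcd(21,32) = 1+1+1+3+1+1+1 = 9.
Pick's theorem gives I = A − B/2 + 1 = 5823/2 − 9/2 + 1 = 2908.

2908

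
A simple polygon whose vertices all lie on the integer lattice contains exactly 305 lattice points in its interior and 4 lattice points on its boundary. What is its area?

306

Pick's theorem states A = I + B/2 − 1, so A = 305 + 4/2 − 1 = 306.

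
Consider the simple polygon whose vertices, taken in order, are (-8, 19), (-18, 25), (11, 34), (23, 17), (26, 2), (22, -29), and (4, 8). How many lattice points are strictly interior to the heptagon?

By the shoelace formula, twice the signed area is |((-8)·25 − (-18)·19) + ((-18)·34 − 11·25) + (11·17 − 23·34) + (23·2 − 26·17) + (26·(-29) − 22·2) + (22·8 − 4·(-29)) + (4·19 − (-8)·8)| = 2102, so the area is 1051.
Summing gcd(|Δx|,|Δy|) over the edges gives the boundary count: gcd(10,6) + gcd(29,9) + gcd(12,17) + gcd(3,15) + gcd(4,31) + gcd(18,37) + gcd(12,11) = 2+1+1+3+1+1+1 = 10.
By Pick's theorem A = I + B/2 − 1, so I = 1051 − 10/2 + 1 = 1047.

1047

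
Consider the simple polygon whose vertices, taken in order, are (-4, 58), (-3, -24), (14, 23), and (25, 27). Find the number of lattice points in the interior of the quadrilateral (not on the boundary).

By the shoelace formula, twice the signed area is |((-4)·(-24) − (-3)·58) + ((-3)·23 − 14·(-24)) + (14·27 − 25·23) + (25·58 − (-4)·27)| = 1898, so the area is 949.
The number of boundary lattice points is Σ gcd(|Δx|,|Δy|) = gcd(1,82) + gcd(17,47) + gcd(11,4) + gcd(29,31) = 1+1+1+1 = 4.
By Pick's theorem A = I + B/2 − 1, so I = 949 − 4/2 + 1 = 948.

948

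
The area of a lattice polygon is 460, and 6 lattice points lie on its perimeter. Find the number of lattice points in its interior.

458

Pick's theorem A = I + B/2 − 1 rearranges to I = A − B/2 + 1 = 460 − 6/2 + 1 = 458.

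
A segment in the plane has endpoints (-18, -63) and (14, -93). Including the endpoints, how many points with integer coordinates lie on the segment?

3

The number of lattice points on a segment between lattice points is gcd(|Δx|,|Δy|) + 1 = gcd(32,30) + 1 = 2 + 1 = 3.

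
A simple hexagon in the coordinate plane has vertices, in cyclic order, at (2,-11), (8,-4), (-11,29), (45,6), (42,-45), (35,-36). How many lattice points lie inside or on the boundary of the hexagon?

The shoelace formula gives twice the area as |(2·(-4) − 8·(-11)) + (8·29 − (-11)·(-4)) + ((-11)·6 − 45·29) + (45·(-45) − 42·6) + (42·(-36) − 35·(-45)) + (35·(-11) − 2·(-36))| = 3630, so the area is 1815.
Along each edge there are gcd(|Δx|,|Δy|)+1 lattice points, so counting each shared vertex once the boundary has gcd(6,7) + gcd(19,33) + gcd(56,23) + gcd(3,51) + gcd(7,9) + gcd(33,25) = 1+1+1+3+1+1 = 8.
Pick's theorem gives I = A − B/2 + 1 = 1815 − 8/2 + 1 = 1812, so the closed region contains I + B = 1812 + 8 = 1820 lattice points.

1820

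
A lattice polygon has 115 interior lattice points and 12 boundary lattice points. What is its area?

120

By Pick's theorem, A = I + B/2 − 1 = 115 + 12/2 − 1 = 120.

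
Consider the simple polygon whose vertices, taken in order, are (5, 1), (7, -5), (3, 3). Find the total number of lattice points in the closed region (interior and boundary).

9

By the shoelace formula, twice the signed area is |[5·(-5) − 7·1] + [7·3 − 3·(-5)] + [3·1 − 5·3]| = 8, so the area is 4.
Summing gcd(|Δx|,|Δy|) over the edges gives the boundary count: gcd(2,6) + gcd(4,8) + gcd(2,2) = 2+4+2 = 8.
Pick's theorem gives I = A − B/2 + 1 = 4 − 8/2 + 1 = 1, so the closed region contains I + B = 1 + 8 = 9 lattice points.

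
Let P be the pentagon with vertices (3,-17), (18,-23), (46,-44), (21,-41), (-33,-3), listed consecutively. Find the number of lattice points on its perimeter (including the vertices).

15

Summing gcd(|Δx|,|Δy|) over the edges gives the boundary count: gcd(15,6) + gcd(28,21) + gcd(25,3) + gcd(54,38) + gcd(36,14) = 3+7+1+2+2 = 15.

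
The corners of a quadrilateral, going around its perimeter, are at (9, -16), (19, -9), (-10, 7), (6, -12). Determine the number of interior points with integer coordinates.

177

By the shoelace formula, twice the signed area is |[9·(-9) − 19·(-16)] + [19·7 − (-10)·(-9)] + [(-10)·(-12) − 6·7] + [6·(-16) − 9·(-12)]| = 356, so the area is 178.
The number of boundary lattice points is Σ gcd(|Δx|,|Δy|) = gcd(10,7) + gcd(29,16) + gcd(16,19) + gcd(3,4) = 1+1+1+1 = 4.
Pick's theorem gives I = A − B/2 + 1 = 178 − 4/2 + 1 = 177.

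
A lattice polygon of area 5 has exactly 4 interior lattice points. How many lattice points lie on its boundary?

Pick's theorem gives A = I + B/2 − 1, so B = 2(A − I + 1) = 2(5 − 4 + 1) = 4.

4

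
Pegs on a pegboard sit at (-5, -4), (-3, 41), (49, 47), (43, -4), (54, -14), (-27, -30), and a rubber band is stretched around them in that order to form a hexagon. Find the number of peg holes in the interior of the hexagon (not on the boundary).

3501

By the shoelace formula, twice the signed area is |((-5)·41 − (-3)·(-4)) + ((-3)·47 − 49·41) + (49·(-4) − 43·47) + (43·(-14) − 54·(-4)) + (54·(-30) − (-27)·(-14)) + ((-27)·(-4) − (-5)·(-30))| = 7010, so the area is 3505.
Along each edge there are gcd(|Δx|,|Δy|)+1 lattice points, so counting each shared vertex once the boundary has gcd(2,45) + gcd(52,6) + gcd(6,51) + gcd(11,10) + gcd(81,16) + gcd(22,26) = 1+2+3+1+1+2 = 10.
By Pick's theorem A = I + B/2 − 1, so I = 3505 − 10/2 + 1 = 3501.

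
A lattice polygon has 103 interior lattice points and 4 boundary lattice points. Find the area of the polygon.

By Pick's theorem, A = I + B/2 − 1 = 103 + 4/2 − 1 = 104.

104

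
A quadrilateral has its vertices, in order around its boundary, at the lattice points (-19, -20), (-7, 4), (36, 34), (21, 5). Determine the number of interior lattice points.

By the shoelace formula, twice the signed area is |[(-19)·4 − (-7)·(-20)] + [(-7)·34 − 36·4] + [36·5 − 21·34] + [21·(-20) − (-19)·5]| = 1457, so the area is 728.5.
The number of boundary lattice points is Σ gcd(|Δx|,|Δy|) = gcd(12,24) + gcd(43,30) + gcd(15,29) + gcd(40,25) = 12+1+1+5 = 19.
By Pick's theorem A = I + B/2 − 1, so I = 728.5 − 19/2 + 1 = 720.

720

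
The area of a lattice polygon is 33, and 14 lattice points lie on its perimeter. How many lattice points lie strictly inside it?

27

Pick's theorem A = I + B/2 − 1 rearranges to I = A − B/2 + 1 = 33 − 14/2 + 1 = 27.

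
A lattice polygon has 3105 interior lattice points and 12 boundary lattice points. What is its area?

3110

By Pick's theorem, A = I + B/2 − 1 = 3105 + 12/2 − 1 = 3110.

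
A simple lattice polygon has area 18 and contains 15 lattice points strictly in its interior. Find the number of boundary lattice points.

Pick's theorem gives A = I + B/2 − 1, so B = 2(A − I + 1) = 2(18 − 15 + 1) = 8.

8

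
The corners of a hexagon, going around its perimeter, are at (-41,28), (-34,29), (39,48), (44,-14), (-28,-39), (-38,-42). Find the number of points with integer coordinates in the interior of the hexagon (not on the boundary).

Using the shoelace formula, 2A = |((-41)·29 − (-34)·28) + ((-34)·48 − 39·29) + (39·(-14) − 44·48) + (44·(-39) − (-28)·(-14)) + ((-28)·(-42) − (-38)·(-39)) + ((-38)·28 − (-41)·(-42))| = 10858, so the area is 5429.
Summing gcd(|Δx|,|Δy|) over the edges gives the boundary count: gcd(7,1) + gcd(73,19) + gcd(5,62) + gcd(72,25) + gcd(10,3) + gcd(3,70) = 1+1+1+1+1+1 = 6.
Pick's theorem gives I = A − B/2 + 1 = 5429 − 6/2 + 1 = 5427.

5427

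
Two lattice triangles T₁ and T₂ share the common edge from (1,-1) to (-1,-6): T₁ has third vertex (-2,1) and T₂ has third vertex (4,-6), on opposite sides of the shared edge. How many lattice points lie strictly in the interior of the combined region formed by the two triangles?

19

The union is the simple quadrilateral with vertices (1,-1), (-2,1), (-1,-6), (4,-6) in order.
Using the shoelace formula, 2A = |[1·1 − (-2)·(-1)] + [(-2)·(-6) − (-1)·1] + [(-1)·(-6) − 4·(-6)] + [4·(-1) − 1·(-6)]| = 44, so the area is 22.
Summing gcd(|Δx|,|Δy|) over the edges gives the boundary count: gcd(3,2) + gcd(1,7) + gcd(5,0) + gcd(3,5) = 1+1+5+1 = 8.
By Pick's theorem I = A − B/2 + 1 = 22 − 8/2 + 1 = 19.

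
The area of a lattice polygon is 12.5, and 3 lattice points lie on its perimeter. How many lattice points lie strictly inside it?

From Pick's theorem, I = A − B/2 + 1 = 12.5 − 3/2 + 1 = 12.

12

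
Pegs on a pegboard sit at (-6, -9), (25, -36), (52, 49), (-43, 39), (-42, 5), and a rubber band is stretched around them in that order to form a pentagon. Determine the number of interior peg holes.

The shoelace formula gives twice the area as |((-6)·(-36) − 25·(-9)) + (25·49 − 52·(-36)) + (52·39 − (-43)·49) + ((-43)·5 − (-42)·39) + ((-42)·(-9) − (-6)·5)| = 9504, so the area is 4752.
Along each edge there are gcd(|Δx|,|Δy|)+1 lattice points, so counting each shared vertex once the boundary has gcd(31,27) + gcd(27,85) + gcd(95,10) + gcd(1,34) + gcd(36,14) = 1+1+5+1+2 = 10.
Pick's theorem gives I = A − B/2 + 1 = 4752 − 10/2 + 1 = 4748.

4748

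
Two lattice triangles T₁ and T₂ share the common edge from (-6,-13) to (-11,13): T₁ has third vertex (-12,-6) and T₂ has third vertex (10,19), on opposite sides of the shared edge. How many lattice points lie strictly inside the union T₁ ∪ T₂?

339

The union is the simple quadrilateral with vertices (-6,-13), (-12,-6), (-11,13), (10,19) in order.
Using the shoelace formula, 2A = |((-6)·(-6) − (-12)·(-13)) + ((-12)·13 − (-11)·(-6)) + ((-11)·19 − 10·13) + (10·(-13) − (-6)·19)| = 697, so the area is 697/2.
Along each edge there are gcd(|Δx|,|Δy|)+1 lattice points, so counting each shared vertex once the boundary has gcd(6,7) + gcd(1,19) + gcd(21,6) + gcd(16,32) = 1+1+3+16 = 21.
By Pick's theorem I = A − B/2 + 1 = 697/2 − 21/2 + 1 = 339.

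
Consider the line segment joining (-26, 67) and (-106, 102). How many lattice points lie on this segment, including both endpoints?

6

The number of lattice points on a segment between lattice points is gcd(|Δx|,|Δy|) + 1 = gcd(80,35) + 1 = 5 + 1 = 6.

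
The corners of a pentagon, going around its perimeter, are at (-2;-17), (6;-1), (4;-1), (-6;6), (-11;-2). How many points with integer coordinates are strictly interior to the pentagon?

184

Using the shoelace formula, 2A = |[(-2)·(-1) − 6·(-17)] + [6·(-1) − 4·(-1)] + [4·6 − (-6)·(-1)] + [(-6)·(-2) − (-11)·6] + [(-11)·(-17) − (-2)·(-2)]| = 381, so the area is 190.5.
Along each edge there are gcd(|Δx|,|Δy|)+1 lattice points, so counting each shared vertex once the boundary has gcd(8,16) + gcd(2,0) + gcd(10,7) + gcd(5,8) + gcd(9,15) = 8+2+1+1+3 = 15.
Pick's theorem gives I = A − B/2 + 1 = 190.5 − 15/2 + 1 = 184.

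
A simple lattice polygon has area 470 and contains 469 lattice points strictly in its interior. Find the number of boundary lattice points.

Pick's theorem gives A = I + B/2 − 1, so B = 2(A − I + 1) = 2(470 − 469 + 1) = 4.

4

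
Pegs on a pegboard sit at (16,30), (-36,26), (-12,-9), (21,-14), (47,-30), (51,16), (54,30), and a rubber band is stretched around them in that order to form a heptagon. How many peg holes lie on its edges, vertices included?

Summing gcd(|Δx|,|Δy|) over the edges gives the boundary count: gcd(52,4) + gcd(24,35) + gcd(33,5) + gcd(26,16) + gcd(4,46) + gcd(3,14) + gcd(38,0) = 4+1+1+2+2+1+38 = 49.

49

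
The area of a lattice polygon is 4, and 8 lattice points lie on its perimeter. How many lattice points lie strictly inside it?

From Pick's theorem, I = A − B/2 + 1 = 4 − 8/2 + 1 = 1.

1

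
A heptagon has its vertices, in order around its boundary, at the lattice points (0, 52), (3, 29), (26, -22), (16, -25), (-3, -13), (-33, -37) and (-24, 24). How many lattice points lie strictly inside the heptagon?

2395

Using the shoelace formula, 2A = |(0·29 − 3·52) + (3·(-22) − 26·29) + (26·(-25) − 16·(-22)) + (16·(-13) − (-3)·(-25)) + ((-3)·(-37) − (-33)·(-13)) + ((-33)·24 − (-24)·(-37)) + ((-24)·52 − 0·24)| = 4803, so the area is 2401.5.
Summing gcd(|Δx|,|Δy|) over the edges gives the boundary count: gcd(3,23) + gcd(23,51) + gcd(10,3) + gcd(19,12) + gcd(30,24) + gcd(9,61) + gcd(24,28) = 1+1+1+1+6+1+4 = 15.
By Pick's theorem A = I + B/2 − 1, so I = 2401.5 − 15/2 + 1 = 2395.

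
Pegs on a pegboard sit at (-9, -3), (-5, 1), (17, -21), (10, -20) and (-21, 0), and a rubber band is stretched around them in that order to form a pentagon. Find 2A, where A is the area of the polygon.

423

Using the shoelace formula, 2A = |[(-9)·1 − (-5)·(-3)] + [(-5)·(-21) − 17·1] + [17·(-20) − 10·(-21)] + [10·0 − (-21)·(-20)] + [(-21)·(-3) − (-9)·0]| = 423, so the area is 211.5.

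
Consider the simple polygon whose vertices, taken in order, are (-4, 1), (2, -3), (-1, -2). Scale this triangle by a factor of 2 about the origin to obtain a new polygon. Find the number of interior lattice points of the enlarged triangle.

The shoelace formula gives twice the area as |[(-4)·(-3) − 2·1] + [2·(-2) − (-1)·(-3)] + [(-1)·1 − (-4)·(-2)]| = 6, so the area is 3.
Along each edge there are gcd(|Δx|,|Δy|)+1 lattice points, so counting each shared vertex once the boundary has gcd(6,4) + gcd(3,1) + gcd(3,3) = 2+1+3 = 6.
Scaling by 2 multiplies the area by 2² = 4 (so the new area is 12) and multiplies the boundary lattice-point count by 2, giving 12.
By Pick's theorem, the interior count of the dilated polygon is 12 − 12/2 + 1 = 7.

7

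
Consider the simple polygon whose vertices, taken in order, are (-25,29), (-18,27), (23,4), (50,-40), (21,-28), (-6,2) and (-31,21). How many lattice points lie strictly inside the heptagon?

1541

The shoelace formula gives twice the area as |[(-25)·27 − (-18)·29] + [(-18)·4 − 23·27] + [23·(-40) − 50·4] + [50·(-28) − 21·(-40)] + [21·2 − (-6)·(-28)] + [(-6)·21 − (-31)·2] + [(-31)·29 − (-25)·21]| = 3090, so the area is 1545.
Summing gcd(|Δx|,|Δy|) over the edges gives the boundary count: gcd(7,2) + gcd(41,23) + gcd(27,44) + gcd(29,12) + gcd(27,30) + gcd(25,19) + gcd(6,8) = 1+1+1+1+3+1+2 = 10.
By Pick's theorem A = I + B/2 − 1, so I = 1545 − 10/2 + 1 = 1541.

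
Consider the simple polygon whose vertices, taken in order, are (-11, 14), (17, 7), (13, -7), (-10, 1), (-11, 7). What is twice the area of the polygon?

The shoelace formula gives twice the area as |((-11)·7 − 17·14) + (17·(-7) − 13·7) + (13·1 − (-10)·(-7)) + ((-10)·7 − (-11)·1) + ((-11)·14 − (-11)·7)| = 718, so the area is 359.

718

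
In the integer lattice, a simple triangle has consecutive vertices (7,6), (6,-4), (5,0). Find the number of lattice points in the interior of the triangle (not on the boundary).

6

Using the shoelace formula, 2A = |[7·(-4) − 6·6] + [6·0 − 5·(-4)] + [5·6 − 7·0]| = 14, so the area is 7.
Along each edge there are gcd(|Δx|,|Δy|)+1 lattice points, so counting each shared vertex once the boundary has gcd(1,10) + gcd(1,4) + gcd(2,6) = 1+1+2 = 4.
By Pick's theorem A = I + B/2 − 1, so I = 7 − 4/2 + 1 = 6.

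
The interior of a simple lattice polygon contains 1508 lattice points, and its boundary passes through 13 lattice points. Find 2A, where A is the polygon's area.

3027

Pick's theorem states A = I + B/2 − 1, so A = 1508 + 13/2 − 1 = 3027/2.
Hence 2A = 3027.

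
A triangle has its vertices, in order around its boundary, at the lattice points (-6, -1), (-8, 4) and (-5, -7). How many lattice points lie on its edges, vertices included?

The number of boundary lattice points is Σ gcd(|Δx|,|Δy|) = gcd(2,5) + gcd(3,11) + gcd(1,6) = 1+1+1 = 3.

3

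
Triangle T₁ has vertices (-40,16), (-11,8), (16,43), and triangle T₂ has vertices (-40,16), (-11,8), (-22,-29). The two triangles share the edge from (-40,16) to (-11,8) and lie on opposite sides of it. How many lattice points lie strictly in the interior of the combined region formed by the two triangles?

The union is the simple quadrilateral with vertices (-40,16), (16,43), (-11,8), (-22,-29) in order.
Using the shoelace formula, 2A = |((-40)·43 − 16·16) + (16·8 − (-11)·43) + ((-11)·(-29) − (-22)·8) + ((-22)·16 − (-40)·(-29))| = 2392, so the area is 1196.
Along each edge there are gcd(|Δx|,|Δy|)+1 lattice points, so counting each shared vertex once the boundary has gcd(56,27) + gcd(27,35) + gcd(11,37) + gcd(18,45) = 1+1+1+9 = 12.
By Pick's theorem I = A − B/2 + 1 = 1196 − 12/2 + 1 = 1191.

1191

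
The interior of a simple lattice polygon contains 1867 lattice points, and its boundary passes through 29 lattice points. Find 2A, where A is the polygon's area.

3761

By Pick's theorem, A = I + B/2 − 1 = 1867 + 29/2 − 1 = 3761/2.
Hence 2A = 3761.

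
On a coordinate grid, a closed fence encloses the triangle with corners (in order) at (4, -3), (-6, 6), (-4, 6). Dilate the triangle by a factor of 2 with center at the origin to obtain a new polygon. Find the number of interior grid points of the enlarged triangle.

By the shoelace formula, twice the signed area is |[4·6 − (-6)·(-3)] + [(-6)·6 − (-4)·6] + [(-4)·(-3) − 4·6]| = 18, so the area is 9.
The number of boundary lattice points is Σ gcd(|Δx|,|Δy|) = gcd(10,9) + gcd(2,0) + gcd(8,9) = 1+2+1 = 4.
Scaling by 2 multiplies the area by 2² = 4 (so the new area is 36) and multiplies the boundary lattice-point count by 2, giving 8.
By Pick's theorem, the interior count of the dilated polygon is 36 − 8/2 + 1 = 33.

33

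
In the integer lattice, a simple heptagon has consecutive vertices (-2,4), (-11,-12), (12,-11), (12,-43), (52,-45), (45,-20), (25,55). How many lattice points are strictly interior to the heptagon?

2886

By the shoelace formula, twice the signed area is |((-2)·(-12) − (-11)·4) + ((-11)·(-11) − 12·(-12)) + (12·(-43) − 12·(-11)) + (12·(-45) − 52·(-43)) + (52·(-20) − 45·(-45)) + (45·55 − 25·(-20)) + (25·4 − (-2)·55)| = 5815, so the area is 5815/2.
Along each edge there are gcd(|Δx|,|Δy|)+1 lattice points, so counting each shared vertex once the boundary has gcd(9,16) + gcd(23,1) + gcd(0,32) + gcd(40,2) + gcd(7,25) + gcd(20,75) + gcd(27,51) = 1+1+32+2+1+5+3 = 45.
By Pick's theorem A = I + B/2 − 1, so I = 5815/2 − 45/2 + 1 = 2886.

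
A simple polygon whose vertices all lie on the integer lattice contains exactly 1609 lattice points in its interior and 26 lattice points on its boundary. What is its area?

1621

By Pick's theorem, A = I + B/2 − 1 = 1609 + 26/2 − 1 = 1621.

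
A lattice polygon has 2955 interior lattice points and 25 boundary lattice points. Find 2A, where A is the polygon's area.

5933

By Pick's theorem, A = I + B/2 − 1 = 2955 + 25/2 − 1 = 5933/2.
Hence 2A = 5933.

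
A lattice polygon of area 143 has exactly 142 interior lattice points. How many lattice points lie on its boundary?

4

Pick's theorem gives A = I + B/2 − 1, so B = 2(A − I + 1) = 2(143 − 142 + 1) = 4.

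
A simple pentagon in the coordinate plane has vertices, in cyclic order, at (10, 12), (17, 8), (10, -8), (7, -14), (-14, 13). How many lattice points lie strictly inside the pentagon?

410

The shoelace formula gives twice the area as |[10·8 − 17·12] + [17·(-8) − 10·8] + [10·(-14) − 7·(-8)] + [7·13 − (-14)·(-14)] + [(-14)·12 − 10·13]| = 827, so the area is 827/2.
Summing gcd(|Δx|,|Δy|) over the edges gives the boundary count: gcd(7,4) + gcd(7,16) + gcd(3,6) + gcd(21,27) + gcd(24,1) = 1+1+3+3+1 = 9.
Pick's theorem gives I = A − B/2 + 1 = 827/2 − 9/2 + 1 = 410.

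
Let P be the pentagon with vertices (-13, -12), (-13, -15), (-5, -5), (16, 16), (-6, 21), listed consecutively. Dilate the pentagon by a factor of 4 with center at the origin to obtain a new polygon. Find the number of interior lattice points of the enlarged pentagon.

Using the shoelace formula, 2A = |((-13)·(-15) − (-13)·(-12)) + ((-13)·(-5) − (-5)·(-15)) + ((-5)·16 − 16·(-5)) + (16·21 − (-6)·16) + ((-6)·(-12) − (-13)·21)| = 806, so the area is 403.
The number of boundary lattice points is Σ gcd(|Δx|,|Δy|) = gcd(0,3) + gcd(8,10) + gcd(21,21) + gcd(22,5) + gcd(7,33) = 3+2+21+1+1 = 28.
Scaling by 4 multiplies the area by 4² = 16 (so the new area is 6448) and multiplies the boundary lattice-point count by 4, giving 112.
By Pick's theorem, the interior count of the dilated polygon is 6448 − 112/2 + 1 = 6393.

6393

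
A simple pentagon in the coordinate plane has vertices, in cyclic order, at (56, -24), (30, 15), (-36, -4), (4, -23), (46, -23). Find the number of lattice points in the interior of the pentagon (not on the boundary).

1959

Using the shoelace formula, 2A = |(56·15 − 30·(-24)) + (30·(-4) − (-36)·15) + ((-36)·(-23) − 4·(-4)) + (4·(-23) − 46·(-23)) + (46·(-24) − 56·(-23))| = 3974, so the area is 1987.
Along each edge there are gcd(|Δx|,|Δy|)+1 lattice points, so counting each shared vertex once the boundary has gcd(26,39) + gcd(66,19) + gcd(40,19) + gcd(42,0) + gcd(10,1) = 13+1+1+42+1 = 58.
By Pick's theorem A = I + B/2 − 1, so I = 1987 − 58/2 + 1 = 1959.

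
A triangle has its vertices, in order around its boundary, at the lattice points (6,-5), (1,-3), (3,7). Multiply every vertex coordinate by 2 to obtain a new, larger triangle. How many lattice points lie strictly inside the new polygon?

The shoelace formula gives twice the area as |[6·(-3) − 1·(-5)] + [1·7 − 3·(-3)] + [3·(-5) − 6·7]| = 54, so the area is 27.
Summing gcd(|Δx|,|Δy|) over the edges gives the boundary count: gcd(5,2) + gcd(2,10) + gcd(3,12) = 1+2+3 = 6.
Scaling by 2 multiplies the area by 2² = 4 (so the new area is 108) and multiplies the boundary lattice-point count by 2, giving 12.
By Pick's theorem, the interior count of the dilated polygon is 108 − 12/2 + 1 = 103.

103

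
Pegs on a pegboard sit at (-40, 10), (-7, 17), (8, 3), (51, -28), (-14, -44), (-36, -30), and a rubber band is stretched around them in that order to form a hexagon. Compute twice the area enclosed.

The shoelace formula gives twice the area as |((-40)·17 − (-7)·10) + ((-7)·3 − 8·17) + (8·(-28) − 51·3) + (51·(-44) − (-14)·(-28)) + ((-14)·(-30) − (-36)·(-44)) + ((-36)·10 − (-40)·(-30))| = 6504, so the area is 3252.

6504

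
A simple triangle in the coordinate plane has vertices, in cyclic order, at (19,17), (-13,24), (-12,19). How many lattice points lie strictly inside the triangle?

76

Using the shoelace formula, 2A = |[19·24 − (-13)·17] + [(-13)·19 − (-12)·24] + [(-12)·17 − 19·19]| = 153, so the area is 153/2.
Summing gcd(|Δx|,|Δy|) over the edges gives the boundary count: gcd(32,7) + gcd(1,5) + gcd(31,2) = 1+1+1 = 3.
By Pick's theorem A = I + B/2 − 1, so I = 153/2 − 3/2 + 1 = 76.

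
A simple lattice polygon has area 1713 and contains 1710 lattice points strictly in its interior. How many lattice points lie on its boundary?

8

Pick's theorem gives A = I + B/2 − 1, so B = 2(A − I + 1) = 2(1713 − 1710 + 1) = 8.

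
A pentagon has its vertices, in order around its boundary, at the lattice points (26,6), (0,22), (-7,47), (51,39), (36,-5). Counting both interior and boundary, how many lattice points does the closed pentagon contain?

By the shoelace formula, twice the signed area is |(26·22 − 0·6) + (0·47 − (-7)·22) + ((-7)·39 − 51·47) + (51·(-5) − 36·39) + (36·6 − 26·(-5))| = 3257, so the area is 3257/2.
The number of boundary lattice points is Σ gcd(|Δx|,|Δy|) = gcd(26,16) + gcd(7,25) + gcd(58,8) + gcd(15,44) + gcd(10,11) = 2+1+2+1+1 = 7.
Pick's theorem gives I = A − B/2 + 1 = 3257/2 − 7/2 + 1 = 1626, so the closed region contains I + B = 1626 + 7 = 1633 lattice points.

1633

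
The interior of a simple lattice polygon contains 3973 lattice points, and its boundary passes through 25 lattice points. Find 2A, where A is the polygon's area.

7969

Pick's theorem states A = I + B/2 − 1, so A = 3973 + 25/2 − 1 = 7969/2.
Hence 2A = 7969.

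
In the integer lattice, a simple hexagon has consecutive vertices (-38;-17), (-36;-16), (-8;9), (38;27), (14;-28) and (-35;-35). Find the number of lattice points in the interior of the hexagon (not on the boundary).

2324

The shoelace formula gives twice the area as |[(-38)·(-16) − (-36)·(-17)] + [(-36)·9 − (-8)·(-16)] + [(-8)·27 − 38·9] + [38·(-28) − 14·27] + [14·(-35) − (-35)·(-28)] + [(-35)·(-17) − (-38)·(-35)]| = 4661, so the area is 4661/2.
Along each edge there are gcd(|Δx|,|Δy|)+1 lattice points, so counting each shared vertex once the boundary has gcd(2,1) + gcd(28,25) + gcd(46,18) + gcd(24,55) + gcd(49,7) + gcd(3,18) = 1+1+2+1+7+3 = 15.
By Pick's theorem A = I + B/2 − 1, so I = 4661/2 − 15/2 + 1 = 2324.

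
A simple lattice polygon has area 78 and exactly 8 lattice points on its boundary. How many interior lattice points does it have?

From Pick's theorem, I = A − B/2 + 1 = 78 − 8/2 + 1 = 75.

75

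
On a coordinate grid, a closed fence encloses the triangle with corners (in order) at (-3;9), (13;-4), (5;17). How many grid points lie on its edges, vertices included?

The number of boundary lattice points is Σ gcd(|Δx|,|Δy|) = gcd(16,13) + gcd(8,21) + gcd(8,8) = 1+1+8 = 10.

10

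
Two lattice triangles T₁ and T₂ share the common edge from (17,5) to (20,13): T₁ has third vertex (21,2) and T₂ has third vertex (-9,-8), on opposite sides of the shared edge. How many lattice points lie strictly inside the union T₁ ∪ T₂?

The union is the simple quadrilateral with vertices (17,5), (21,2), (20,13), (-9,-8) in order.
By the shoelace formula, twice the signed area is |[17·2 − 21·5] + [21·13 − 20·2] + [20·(-8) − (-9)·13] + [(-9)·5 − 17·(-8)]| = 210, so the area is 105.
Summing gcd(|Δx|,|Δy|) over the edges gives the boundary count: gcd(4,3) + gcd(1,11) + gcd(29,21) + gcd(26,13) = 1+1+1+13 = 16.
By Pick's theorem I = A − B/2 + 1 = 105 − 16/2 + 1 = 98.

98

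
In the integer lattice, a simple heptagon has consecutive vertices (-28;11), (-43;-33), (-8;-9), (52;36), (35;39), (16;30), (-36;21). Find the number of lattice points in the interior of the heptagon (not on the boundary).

2241

By the shoelace formula, twice the signed area is |[(-28)·(-33) − (-43)·11] + [(-43)·(-9) − (-8)·(-33)] + [(-8)·36 − 52·(-9)] + [52·39 − 35·36] + [35·30 − 16·39] + [16·21 − (-36)·30] + [(-36)·11 − (-28)·21]| = 4502, so the area is 2251.
Along each edge there are gcd(|Δx|,|Δy|)+1 lattice points, so counting each shared vertex once the boundary has gcd(15,44) + gcd(35,24) + gcd(60,45) + gcd(17,3) + gcd(19,9) + gcd(52,9) + gcd(8,10) = 1+1+15+1+1+1+2 = 22.
Pick's theorem gives I = A − B/2 + 1 = 2251 − 22/2 + 1 = 2241.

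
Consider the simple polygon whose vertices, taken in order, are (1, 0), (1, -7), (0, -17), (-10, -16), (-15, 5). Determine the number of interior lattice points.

The shoelace formula gives twice the area as |(1·(-7) − 1·0) + (1·(-17) − 0·(-7)) + (0·(-16) − (-10)·(-17)) + ((-10)·5 − (-15)·(-16)) + ((-15)·0 − 1·5)| = 489, so the area is 489/2.
Summing gcd(|Δx|,|Δy|) over the edges gives the boundary count: gcd(0,7) + gcd(1,10) + gcd(10,1) + gcd(5,21) + gcd(16,5) = 7+1+1+1+1 = 11.
By Pick's theorem A = I + B/2 − 1, so I = 489/2 − 11/2 + 1 = 240.

240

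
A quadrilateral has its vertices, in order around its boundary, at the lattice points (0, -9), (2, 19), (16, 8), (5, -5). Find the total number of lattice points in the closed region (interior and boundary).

The shoelace formula gives twice the area as |(0·19 − 2·(-9)) + (2·8 − 16·19) + (16·(-5) − 5·8) + (5·(-9) − 0·(-5))| = 435, so the area is 435/2.
The number of boundary lattice points is Σ gcd(|Δx|,|Δy|) = gcd(2,28) + gcd(14,11) + gcd(11,13) + gcd(5,4) = 2+1+1+1 = 5.
Pick's theorem gives I = A − B/2 + 1 = 435/2 − 5/2 + 1 = 216, so the closed region contains I + B = 216 + 5 = 221 lattice points.

221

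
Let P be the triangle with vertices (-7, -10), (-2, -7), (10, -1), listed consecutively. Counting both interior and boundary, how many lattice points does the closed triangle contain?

Using the shoelace formula, 2A = |((-7)·(-7) − (-2)·(-10)) + ((-2)·(-1) − 10·(-7)) + (10·(-10) − (-7)·(-1))| = 6, so the area is 3.
Along each edge there are gcd(|Δx|,|Δy|)+1 lattice points, so counting each shared vertex once the boundary has gcd(5,3) + gcd(12,6) + gcd(17,9) = 1+6+1 = 8.
Pick's theorem gives I = A − B/2 + 1 = 3 − 8/2 + 1 = 0, so the closed region contains I + B = 0 + 8 = 8 lattice points.

8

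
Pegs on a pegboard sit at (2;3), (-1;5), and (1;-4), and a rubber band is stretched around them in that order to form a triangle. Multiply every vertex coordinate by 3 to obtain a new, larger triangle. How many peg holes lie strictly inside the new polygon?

The shoelace formula gives twice the area as |[2·5 − (-1)·3] + [(-1)·(-4) − 1·5] + [1·3 − 2·(-4)]| = 23, so the area is 23/2.
The number of boundary lattice points is Σ gcd(|Δx|,|Δy|) = gcd(3,2) + gcd(2,9) + gcd(1,7) = 1+1+1 = 3.
Scaling by 3 multiplies the area by 3² = 9 (so the new area is 103.5) and multiplies the boundary lattice-point count by 3, giving 9.
By Pick's theorem, the interior count of the dilated polygon is 103.5 − 9/2 + 1 = 100.

100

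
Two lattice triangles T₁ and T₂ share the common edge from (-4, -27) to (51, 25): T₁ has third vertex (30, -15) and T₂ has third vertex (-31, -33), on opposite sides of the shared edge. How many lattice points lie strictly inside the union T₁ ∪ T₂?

The union is the simple quadrilateral with vertices (-4, -27), (30, -15), (51, 25), (-31, -33) in order.
The shoelace formula gives twice the area as |[(-4)·(-15) − 30·(-27)] + [30·25 − 51·(-15)] + [51·(-33) − (-31)·25] + [(-31)·(-27) − (-4)·(-33)]| = 2182, so the area is 1091.
Along each edge there are gcd(|Δx|,|Δy|)+1 lattice points, so counting each shared vertex once the boundary has gcd(34,12) + gcd(21,40) + gcd(82,58) + gcd(27,6) = 2+1+2+3 = 8.
By Pick's theorem I = A − B/2 + 1 = 1091 − 8/2 + 1 = 1088.

1088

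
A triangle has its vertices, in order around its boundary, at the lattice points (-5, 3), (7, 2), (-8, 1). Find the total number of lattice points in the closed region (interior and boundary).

16

By the shoelace formula, twice the signed area is |[(-5)·2 − 7·3] + [7·1 − (-8)·2] + [(-8)·3 − (-5)·1]| = 27, so the area is 27/2.
Along each edge there are gcd(|Δx|,|Δy|)+1 lattice points, so counting each shared vertex once the boundary has gcd(12,1) + gcd(15,1) + gcd(3,2) = 1+1+1 = 3.
Pick's theorem gives I = A − B/2 + 1 = 27/2 − 3/2 + 1 = 13, so the closed region contains I + B = 13 + 3 = 16 lattice points.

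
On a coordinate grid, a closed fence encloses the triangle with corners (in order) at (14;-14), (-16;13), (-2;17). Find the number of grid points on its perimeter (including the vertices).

The number of boundary lattice points is Σ gcd(|Δx|,|Δy|) = gcd(30,27) + gcd(14,4) + gcd(16,31) = 3+2+1 = 6.

6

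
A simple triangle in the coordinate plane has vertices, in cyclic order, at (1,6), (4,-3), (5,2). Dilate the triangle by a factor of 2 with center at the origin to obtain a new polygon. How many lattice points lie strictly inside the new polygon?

41

By the shoelace formula, twice the signed area is |(1·(-3) − 4·6) + (4·2 − 5·(-3)) + (5·6 − 1·2)| = 24, so the area is 12.
The number of boundary lattice points is Σ gcd(|Δx|,|Δy|) = gcd(3,9) + gcd(1,5) + gcd(4,4) = 3+1+4 = 8.
Scaling by 2 multiplies the area by 2² = 4 (so the new area is 48) and multiplies the boundary lattice-point count by 2, giving 16.
By Pick's theorem, the interior count of the dilated polygon is 48 − 16/2 + 1 = 41.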